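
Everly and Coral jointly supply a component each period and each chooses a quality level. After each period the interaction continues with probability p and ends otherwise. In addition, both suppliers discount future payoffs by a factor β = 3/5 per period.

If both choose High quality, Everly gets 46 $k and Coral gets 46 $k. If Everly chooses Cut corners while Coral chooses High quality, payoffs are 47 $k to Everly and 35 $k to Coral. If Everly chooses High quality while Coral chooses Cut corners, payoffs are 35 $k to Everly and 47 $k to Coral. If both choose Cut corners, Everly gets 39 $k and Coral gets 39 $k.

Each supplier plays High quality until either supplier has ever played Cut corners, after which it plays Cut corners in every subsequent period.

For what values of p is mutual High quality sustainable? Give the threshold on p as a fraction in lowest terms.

Expected continuation weight on next period's payoff is β·p = 3/5·p, which plays the role of the discount factor.
Cooperation requires 3/5·p ≥ (47−46)/(47−39) = 1/8, hence p ≥ 5/24.

5/24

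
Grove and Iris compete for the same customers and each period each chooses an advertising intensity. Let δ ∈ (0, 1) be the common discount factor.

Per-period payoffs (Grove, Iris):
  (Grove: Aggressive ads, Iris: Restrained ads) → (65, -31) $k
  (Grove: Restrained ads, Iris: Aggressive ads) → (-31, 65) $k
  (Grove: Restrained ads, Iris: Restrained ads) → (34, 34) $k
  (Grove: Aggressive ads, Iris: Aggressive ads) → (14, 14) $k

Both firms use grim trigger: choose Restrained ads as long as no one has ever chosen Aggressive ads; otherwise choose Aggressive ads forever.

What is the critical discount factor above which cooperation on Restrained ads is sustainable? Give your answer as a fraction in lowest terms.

31/51

34/(1−δ) ≥ 65 + 14δ/(1−δ)
34 ≥ 65 − 51δ
δ ≥ 31/51.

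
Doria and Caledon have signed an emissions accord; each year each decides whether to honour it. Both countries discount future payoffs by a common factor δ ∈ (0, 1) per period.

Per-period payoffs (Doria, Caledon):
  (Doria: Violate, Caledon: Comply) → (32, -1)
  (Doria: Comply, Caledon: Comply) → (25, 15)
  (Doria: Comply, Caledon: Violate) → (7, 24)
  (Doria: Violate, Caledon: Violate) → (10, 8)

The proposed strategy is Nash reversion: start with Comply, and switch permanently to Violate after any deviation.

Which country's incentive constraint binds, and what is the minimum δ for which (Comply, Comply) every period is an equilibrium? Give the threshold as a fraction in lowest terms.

For Doria: deviation gain 32−25 = 7, per-period punishment loss 25−10 = 15. IC gives δ ≥ 7/22.
For Caledon: gain 9, loss 7 per period, so δ ≥ 9/16.
The tighter constraint is Caledon's, so cooperation needs δ ≥ 9/16.

Caledon; δ ≥ 9/16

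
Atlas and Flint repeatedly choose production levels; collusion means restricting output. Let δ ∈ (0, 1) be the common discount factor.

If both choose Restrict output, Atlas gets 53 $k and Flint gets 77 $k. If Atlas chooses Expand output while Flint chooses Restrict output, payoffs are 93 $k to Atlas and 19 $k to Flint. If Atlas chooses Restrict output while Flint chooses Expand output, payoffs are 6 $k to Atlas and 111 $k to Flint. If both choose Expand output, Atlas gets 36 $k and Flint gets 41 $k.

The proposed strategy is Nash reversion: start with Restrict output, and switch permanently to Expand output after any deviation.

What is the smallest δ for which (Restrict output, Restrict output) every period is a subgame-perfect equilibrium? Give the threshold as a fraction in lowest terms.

Atlas: cooperation gives 53 each period; deviation gives 93 once then 36 forever.
  53/(1−δ) ≥ 93 + 36δ/(1−δ) ⇒ δ ≥ 40/57.
Flint: cooperation gives 77 each period; deviation gives 111 once then 41 forever.
  δ ≥ 34/70 = 17/35.
Both must hold, so the binding constraint is Atlas's: δ ≥ 40/57.

40/57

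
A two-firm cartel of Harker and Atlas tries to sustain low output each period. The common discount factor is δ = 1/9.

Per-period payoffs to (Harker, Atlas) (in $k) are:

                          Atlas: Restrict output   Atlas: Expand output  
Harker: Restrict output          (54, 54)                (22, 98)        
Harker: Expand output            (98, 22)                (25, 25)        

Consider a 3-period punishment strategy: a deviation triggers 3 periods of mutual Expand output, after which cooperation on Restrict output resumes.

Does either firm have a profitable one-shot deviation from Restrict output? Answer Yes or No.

A one-shot deviation gives 98 now, then 25 for 3 periods, then back to 54.
Gain from deviating: (98−54) today; loss: (54−25) in each of the next 3 periods.
No-deviation condition: (54−25)(δ+…+δ^3) ≥ 98−54, i.e. δ+…+δ^3 ≥ 44/29.
At δ = 1/9: δ+…+δ^3 = 0.1248 < 1.5172.
So cooperation is not sustainable.

Yes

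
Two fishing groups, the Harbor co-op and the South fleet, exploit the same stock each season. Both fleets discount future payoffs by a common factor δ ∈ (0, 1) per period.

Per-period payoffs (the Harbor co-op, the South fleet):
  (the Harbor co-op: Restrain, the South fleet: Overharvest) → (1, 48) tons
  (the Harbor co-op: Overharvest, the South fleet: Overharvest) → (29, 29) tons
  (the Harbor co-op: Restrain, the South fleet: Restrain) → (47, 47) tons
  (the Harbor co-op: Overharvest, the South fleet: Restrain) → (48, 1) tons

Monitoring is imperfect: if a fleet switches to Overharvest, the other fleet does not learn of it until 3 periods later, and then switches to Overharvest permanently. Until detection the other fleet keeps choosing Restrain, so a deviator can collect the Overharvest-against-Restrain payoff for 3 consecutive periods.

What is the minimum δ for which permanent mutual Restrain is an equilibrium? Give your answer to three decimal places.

0.375

The best deviation is to choose Overharvest for all 3 undetected periods, earning 48 each, then 29 forever once detected.
Deviation value: 48(1−δ^3)/(1−δ) + 29δ^3/(1−δ); cooperation value: 47/(1−δ).
IC: 47 ≥ 48(1−δ^3) + 29δ^3 = 48 − 19δ^3.
So δ^3 ≥ 1/19, giving δ ≥ (1/19)^(1/3) ≈ 0.375.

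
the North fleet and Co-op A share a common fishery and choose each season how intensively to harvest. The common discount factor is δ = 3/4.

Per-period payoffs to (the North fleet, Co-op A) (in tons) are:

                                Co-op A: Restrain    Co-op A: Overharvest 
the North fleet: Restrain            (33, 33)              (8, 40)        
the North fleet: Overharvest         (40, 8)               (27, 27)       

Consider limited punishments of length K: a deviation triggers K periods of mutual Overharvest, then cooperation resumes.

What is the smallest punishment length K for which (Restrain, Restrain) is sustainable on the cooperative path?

No profitable deviation requires (33−27)(δ+…+δ^K) ≥ 40−33, i.e. δ+…+δ^K ≥ 7/6 ≈ 1.1667.
With δ = 3/4, the partial sums are K=1: 0.7500, K=2: 1.3125.
K = 2 is the first length at which the sum reaches 1.1667.

2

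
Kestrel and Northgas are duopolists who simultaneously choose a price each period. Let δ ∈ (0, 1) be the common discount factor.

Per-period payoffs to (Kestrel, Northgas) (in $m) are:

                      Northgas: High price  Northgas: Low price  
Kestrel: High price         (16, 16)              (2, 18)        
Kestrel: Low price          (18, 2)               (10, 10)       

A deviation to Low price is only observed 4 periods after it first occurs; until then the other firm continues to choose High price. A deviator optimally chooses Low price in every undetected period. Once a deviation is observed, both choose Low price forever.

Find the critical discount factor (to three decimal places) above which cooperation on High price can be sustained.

0.707

The best deviation is to choose Low price for all 4 undetected periods, earning 18 each, then 10 forever once detected.
Deviation value: 18(1−δ^4)/(1−δ) + 10δ^4/(1−δ); cooperation value: 16/(1−δ).
IC: 16 ≥ 18(1−δ^4) + 10δ^4 = 18 − 8δ^4.
So δ^4 ≥ 2/8 = 1/4, giving δ ≥ (1/4)^(1/4) ≈ 0.707.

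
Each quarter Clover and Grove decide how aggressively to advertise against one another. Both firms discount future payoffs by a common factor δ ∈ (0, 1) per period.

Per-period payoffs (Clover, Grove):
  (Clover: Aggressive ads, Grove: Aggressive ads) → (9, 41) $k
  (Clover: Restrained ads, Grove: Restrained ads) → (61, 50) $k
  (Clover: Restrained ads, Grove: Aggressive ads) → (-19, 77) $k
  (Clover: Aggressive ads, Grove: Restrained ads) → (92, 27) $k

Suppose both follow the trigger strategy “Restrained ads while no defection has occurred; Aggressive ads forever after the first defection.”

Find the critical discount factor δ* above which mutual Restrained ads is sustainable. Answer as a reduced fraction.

3/4

For Clover: deviation gain 92−61 = 31, per-period punishment loss 61−9 = 52. IC gives δ ≥ 31/83.
For Grove: gain 27, loss 9 per period, so δ ≥ 27/36 = 3/4.
The tighter constraint is Grove's, so cooperation needs δ ≥ 3/4.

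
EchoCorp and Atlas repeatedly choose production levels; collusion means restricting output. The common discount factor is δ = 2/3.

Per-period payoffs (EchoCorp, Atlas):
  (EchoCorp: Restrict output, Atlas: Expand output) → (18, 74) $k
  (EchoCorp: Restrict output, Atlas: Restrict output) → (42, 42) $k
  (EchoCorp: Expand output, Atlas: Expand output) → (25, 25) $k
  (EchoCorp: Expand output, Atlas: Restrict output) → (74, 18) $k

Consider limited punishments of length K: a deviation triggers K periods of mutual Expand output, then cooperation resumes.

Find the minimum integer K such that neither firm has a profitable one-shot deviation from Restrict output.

No profitable deviation requires (42−25)(δ+…+δ^K) ≥ 74−42, i.e. δ+…+δ^K ≥ 32/17 ≈ 1.8824.
With δ = 2/3, the partial sums are K=1: 0.6667, K=2: 1.1111, …, K=5: 1.7366, K=6: 1.8244, K=7: 1.8829.
K = 7 is the first length at which the sum reaches 1.8824.

7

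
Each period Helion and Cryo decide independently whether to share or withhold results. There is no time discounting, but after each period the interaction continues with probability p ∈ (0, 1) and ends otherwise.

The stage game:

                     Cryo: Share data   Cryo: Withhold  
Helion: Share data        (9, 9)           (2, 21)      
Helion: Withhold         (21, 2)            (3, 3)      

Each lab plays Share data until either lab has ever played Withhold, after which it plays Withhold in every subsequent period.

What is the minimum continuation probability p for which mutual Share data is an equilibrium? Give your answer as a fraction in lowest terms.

2/3

Expected cooperation value is 9 + p·9 + p²·9 + … = 9/(1−p); deviation gives 21 + p·3/(1−p).
9 ≥ 21(1−p) + 3p ⇒ 18p ≥ 12 ⇒ p ≥ 12/18 = 2/3.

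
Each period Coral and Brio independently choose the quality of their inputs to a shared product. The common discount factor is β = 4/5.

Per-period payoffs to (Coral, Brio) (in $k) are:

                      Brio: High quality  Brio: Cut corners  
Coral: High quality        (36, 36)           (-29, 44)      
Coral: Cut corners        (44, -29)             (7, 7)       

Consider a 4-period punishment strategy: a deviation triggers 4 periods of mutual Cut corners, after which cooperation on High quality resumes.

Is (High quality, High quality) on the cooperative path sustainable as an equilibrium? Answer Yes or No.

Yes

IC: β+…+β^4 ≥ (44−36)/(36−7) = 8/29.
At β = 4/5: partial sum = 2.3616 ≥ 0.2759. Cooperation sustainable.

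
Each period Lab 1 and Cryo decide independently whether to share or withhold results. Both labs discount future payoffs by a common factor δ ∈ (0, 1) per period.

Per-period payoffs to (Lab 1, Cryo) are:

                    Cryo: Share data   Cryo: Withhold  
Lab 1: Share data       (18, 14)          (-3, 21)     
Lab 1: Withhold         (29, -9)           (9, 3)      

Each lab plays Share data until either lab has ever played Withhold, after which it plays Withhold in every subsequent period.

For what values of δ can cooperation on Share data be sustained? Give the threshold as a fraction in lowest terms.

11/20

For Lab 1: deviation gain 29−18 = 11, per-period punishment loss 18−9 = 9. IC gives δ ≥ 11/20.
For Cryo: gain 7, loss 11 per period, so δ ≥ 7/18.
The tighter constraint is Lab 1's, so cooperation needs δ ≥ 11/20.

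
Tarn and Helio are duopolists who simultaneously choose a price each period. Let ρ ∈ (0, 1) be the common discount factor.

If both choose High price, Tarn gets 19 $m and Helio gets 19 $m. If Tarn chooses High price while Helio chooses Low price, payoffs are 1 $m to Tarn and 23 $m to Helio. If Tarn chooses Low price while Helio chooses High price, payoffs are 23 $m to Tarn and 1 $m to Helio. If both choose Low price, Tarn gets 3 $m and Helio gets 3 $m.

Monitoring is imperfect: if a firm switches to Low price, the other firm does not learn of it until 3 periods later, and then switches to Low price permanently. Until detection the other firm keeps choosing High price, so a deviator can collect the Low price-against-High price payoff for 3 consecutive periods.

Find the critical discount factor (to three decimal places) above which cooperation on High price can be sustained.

Deviating for the 3 undetected periods gains 23−19 = 4 per period over cooperation, then loses 19−3 = 16 per period forever once punishment starts.
Gain: 4(1 + ρ + … + ρ^2); loss: 16·ρ^3/(1−ρ).
No profitable deviation ⇔ 4(1−ρ^3) ≤ 16·ρ^3, i.e. ρ^3 ≥ 4/(4+16) = 1/5.
Hence ρ ≥ (1/5)^(1/3) ≈ 0.585.

0.585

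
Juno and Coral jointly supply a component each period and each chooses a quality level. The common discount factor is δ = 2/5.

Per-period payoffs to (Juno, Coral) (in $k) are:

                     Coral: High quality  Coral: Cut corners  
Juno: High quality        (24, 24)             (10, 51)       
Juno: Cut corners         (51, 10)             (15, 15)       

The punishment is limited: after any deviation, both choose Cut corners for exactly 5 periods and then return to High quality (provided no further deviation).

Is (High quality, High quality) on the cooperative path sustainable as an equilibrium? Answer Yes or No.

No

Comparing payoff streams over the 6 periods until play realigns: cooperate → 24(1+δ+…+δ^5); deviate → 51 + 15(δ+…+δ^5).
Cooperation is sustained iff (24−15)(δ+…+δ^5) ≥ 51−24.
δ+…+δ^5 = 2/5·(1−(2/5)^5)/(1−2/5) = 0.6598, and (51−24)/(24−15) = 3.0000.
0.6598 < 3.0000, so cooperation is not sustainable.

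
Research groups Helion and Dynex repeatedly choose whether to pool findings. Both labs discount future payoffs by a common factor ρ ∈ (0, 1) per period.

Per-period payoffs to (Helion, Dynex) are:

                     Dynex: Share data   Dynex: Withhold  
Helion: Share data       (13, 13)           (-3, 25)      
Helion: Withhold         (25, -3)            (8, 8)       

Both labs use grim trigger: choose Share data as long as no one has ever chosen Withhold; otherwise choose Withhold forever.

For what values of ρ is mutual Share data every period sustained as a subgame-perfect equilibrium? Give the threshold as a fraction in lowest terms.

12/17

13/(1−ρ) ≥ 25 + 8ρ/(1−ρ)
13 ≥ 25 − 17ρ
ρ ≥ 12/17.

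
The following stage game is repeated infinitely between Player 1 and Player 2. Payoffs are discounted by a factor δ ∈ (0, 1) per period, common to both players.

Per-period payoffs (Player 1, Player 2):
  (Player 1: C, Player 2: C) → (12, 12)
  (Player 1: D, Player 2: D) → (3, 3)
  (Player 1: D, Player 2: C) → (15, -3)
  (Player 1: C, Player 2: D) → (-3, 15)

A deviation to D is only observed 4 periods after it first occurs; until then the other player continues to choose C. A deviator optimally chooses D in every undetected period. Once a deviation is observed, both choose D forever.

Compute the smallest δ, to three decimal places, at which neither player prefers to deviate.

The best deviation is to choose D for all 4 undetected periods, earning 15 each, then 3 forever once detected.
Deviation value: 15(1−δ^4)/(1−δ) + 3δ^4/(1−δ); cooperation value: 12/(1−δ).
IC: 12 ≥ 15(1−δ^4) + 3δ^4 = 15 − 12δ^4.
So δ^4 ≥ 3/12 = 1/4, giving δ ≥ (1/4)^(1/4) ≈ 0.707.

0.707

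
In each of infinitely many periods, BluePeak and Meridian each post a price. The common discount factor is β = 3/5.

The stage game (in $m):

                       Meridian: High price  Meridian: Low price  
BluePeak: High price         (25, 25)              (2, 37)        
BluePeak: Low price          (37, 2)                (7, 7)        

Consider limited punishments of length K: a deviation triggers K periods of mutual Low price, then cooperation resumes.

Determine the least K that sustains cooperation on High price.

No profitable deviation requires (25−7)(β+…+β^K) ≥ 37−25, i.e. β+…+β^K ≥ 2/3 ≈ 0.6667.
With β = 3/5, the partial sums are K=1: 0.6000, K=2: 0.9600.
K = 2 is the first length at which the sum reaches 0.6667.

2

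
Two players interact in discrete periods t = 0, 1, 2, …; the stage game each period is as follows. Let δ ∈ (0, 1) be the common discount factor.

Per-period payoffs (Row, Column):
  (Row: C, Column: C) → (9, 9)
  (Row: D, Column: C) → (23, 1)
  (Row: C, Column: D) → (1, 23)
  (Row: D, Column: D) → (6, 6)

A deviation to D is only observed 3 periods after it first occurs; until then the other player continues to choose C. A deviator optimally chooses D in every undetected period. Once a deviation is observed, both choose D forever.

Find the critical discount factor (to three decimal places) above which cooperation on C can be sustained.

0.937

A deviator earns 23 for 3 periods, then 6 forever; cooperating earns 9 forever. Multiplying the IC by (1−δ):
9 ≥ 23(1−δ^3) + 6δ^3, so 17·δ^3 ≥ 14 and δ^3 ≥ 14/17.
δ ≥ (14/17)^(1/3) ≈ 0.937.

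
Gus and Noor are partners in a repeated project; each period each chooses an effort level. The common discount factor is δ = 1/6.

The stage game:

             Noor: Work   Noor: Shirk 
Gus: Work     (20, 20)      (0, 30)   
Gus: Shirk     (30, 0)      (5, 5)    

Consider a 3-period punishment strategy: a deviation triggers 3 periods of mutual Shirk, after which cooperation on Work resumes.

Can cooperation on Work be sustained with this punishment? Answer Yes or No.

No

IC: δ+…+δ^3 ≥ (30−20)/(20−5) = 2/3.
At δ = 1/6: partial sum = 0.1991 < 0.6667. Cooperation not sustainable.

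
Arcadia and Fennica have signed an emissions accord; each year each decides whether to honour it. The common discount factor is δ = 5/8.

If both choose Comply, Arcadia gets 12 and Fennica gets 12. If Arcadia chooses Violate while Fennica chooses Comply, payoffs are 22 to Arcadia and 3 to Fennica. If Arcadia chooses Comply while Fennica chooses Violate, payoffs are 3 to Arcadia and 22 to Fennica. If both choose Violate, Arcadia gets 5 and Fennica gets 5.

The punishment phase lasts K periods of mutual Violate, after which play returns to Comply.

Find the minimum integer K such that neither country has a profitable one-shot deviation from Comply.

5

IC: δ(1−δ^K)/(1−δ) ≥ (22−12)/(12−5) = 10/7.
With δ = 5/8: need 1 − δ^K ≥ 10/7·(1−5/8)/(5/8), i.e. δ^K ≤ 0.1429.
Since (5/8)^4 = 0.1526 and (5/8)^5 = 0.0954, the smallest such K is 5.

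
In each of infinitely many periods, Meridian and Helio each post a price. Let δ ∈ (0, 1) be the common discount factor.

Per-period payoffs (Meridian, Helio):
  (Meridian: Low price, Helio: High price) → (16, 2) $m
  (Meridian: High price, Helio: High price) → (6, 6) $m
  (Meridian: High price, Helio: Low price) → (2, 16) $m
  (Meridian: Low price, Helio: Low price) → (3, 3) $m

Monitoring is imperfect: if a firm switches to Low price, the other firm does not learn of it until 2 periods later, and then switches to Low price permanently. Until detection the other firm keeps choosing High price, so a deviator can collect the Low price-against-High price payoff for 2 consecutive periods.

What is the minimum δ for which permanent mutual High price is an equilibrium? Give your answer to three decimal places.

0.877

A deviator earns 16 for 2 periods, then 3 forever; cooperating earns 6 forever. Multiplying the IC by (1−δ):
6 ≥ 16(1−δ^2) + 3δ^2, so 13·δ^2 ≥ 10 and δ^2 ≥ 10/13.
δ ≥ (10/13)^(1/2) ≈ 0.877.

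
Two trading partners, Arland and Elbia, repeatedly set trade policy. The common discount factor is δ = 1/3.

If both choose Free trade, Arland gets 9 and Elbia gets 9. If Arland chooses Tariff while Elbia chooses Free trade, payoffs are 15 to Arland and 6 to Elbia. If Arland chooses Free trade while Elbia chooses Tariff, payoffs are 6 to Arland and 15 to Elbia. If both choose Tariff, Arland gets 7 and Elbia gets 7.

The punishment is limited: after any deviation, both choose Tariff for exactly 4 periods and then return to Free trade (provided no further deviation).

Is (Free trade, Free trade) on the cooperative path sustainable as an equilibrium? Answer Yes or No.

IC: δ+…+δ^4 ≥ (15−9)/(9−7) = 3.
At δ = 1/3: partial sum = 0.4938 < 3.0000. Cooperation not sustainable.

No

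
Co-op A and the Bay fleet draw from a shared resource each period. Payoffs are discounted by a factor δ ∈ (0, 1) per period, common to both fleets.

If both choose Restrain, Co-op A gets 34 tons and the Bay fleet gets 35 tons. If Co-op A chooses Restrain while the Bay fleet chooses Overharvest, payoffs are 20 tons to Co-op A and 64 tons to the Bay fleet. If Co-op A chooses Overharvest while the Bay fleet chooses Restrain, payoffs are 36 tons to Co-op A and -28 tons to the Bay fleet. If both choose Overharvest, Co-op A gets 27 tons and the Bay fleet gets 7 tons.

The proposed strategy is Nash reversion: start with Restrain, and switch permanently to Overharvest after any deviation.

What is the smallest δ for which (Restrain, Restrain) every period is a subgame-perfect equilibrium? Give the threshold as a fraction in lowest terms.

29/57

Co-op A's threshold: (36−34)/(36−27) = 2/9.
the Bay fleet's threshold: (64−35)/(64−7) = 29/57.
2/9 < 29/57, so the Bay fleet binds and δ* = 29/57.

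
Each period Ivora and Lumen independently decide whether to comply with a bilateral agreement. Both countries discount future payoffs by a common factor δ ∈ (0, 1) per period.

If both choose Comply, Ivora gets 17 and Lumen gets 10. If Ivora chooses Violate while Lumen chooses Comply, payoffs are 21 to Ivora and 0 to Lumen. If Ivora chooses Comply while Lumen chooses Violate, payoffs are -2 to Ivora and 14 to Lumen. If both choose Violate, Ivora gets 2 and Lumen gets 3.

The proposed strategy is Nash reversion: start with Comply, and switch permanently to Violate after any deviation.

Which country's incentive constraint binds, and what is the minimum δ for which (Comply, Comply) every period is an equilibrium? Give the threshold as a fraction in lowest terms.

Lumen; δ ≥ 4/11

For Ivora: deviation gain 21−17 = 4, per-period punishment loss 17−2 = 15. IC gives δ ≥ 4/19.
For Lumen: gain 4, loss 7 per period, so δ ≥ 4/11.
The tighter constraint is Lumen's, so cooperation needs δ ≥ 4/11.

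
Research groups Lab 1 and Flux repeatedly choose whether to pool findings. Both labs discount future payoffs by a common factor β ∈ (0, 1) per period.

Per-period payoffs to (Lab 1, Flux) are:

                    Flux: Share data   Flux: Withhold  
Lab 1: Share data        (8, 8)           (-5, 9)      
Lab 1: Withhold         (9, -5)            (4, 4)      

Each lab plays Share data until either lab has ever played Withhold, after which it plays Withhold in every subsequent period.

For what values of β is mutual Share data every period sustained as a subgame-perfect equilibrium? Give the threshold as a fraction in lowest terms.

Under grim trigger the critical discount factor is (T−C)/(T−P) with T = 9, C = 8, P = 4.
β* = (9−8)/(9−4) = 1/5.

1/5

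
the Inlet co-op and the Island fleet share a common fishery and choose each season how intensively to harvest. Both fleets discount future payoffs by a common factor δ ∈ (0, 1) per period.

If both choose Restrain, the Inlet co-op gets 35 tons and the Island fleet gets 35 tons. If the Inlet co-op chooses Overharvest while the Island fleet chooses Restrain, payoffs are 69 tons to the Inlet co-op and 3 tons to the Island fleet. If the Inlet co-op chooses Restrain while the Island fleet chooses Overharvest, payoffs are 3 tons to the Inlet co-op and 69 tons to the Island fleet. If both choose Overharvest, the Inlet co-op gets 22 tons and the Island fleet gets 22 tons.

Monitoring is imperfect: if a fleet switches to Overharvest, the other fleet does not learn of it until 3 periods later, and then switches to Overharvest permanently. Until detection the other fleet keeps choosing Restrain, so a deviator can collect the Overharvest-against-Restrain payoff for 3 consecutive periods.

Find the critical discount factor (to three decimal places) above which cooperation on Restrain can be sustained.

0.898

A deviator earns 69 for 3 periods, then 22 forever; cooperating earns 35 forever. Multiplying the IC by (1−δ):
35 ≥ 69(1−δ^3) + 22δ^3, so 47·δ^3 ≥ 34 and δ^3 ≥ 34/47.
δ ≥ (34/47)^(1/3) ≈ 0.898.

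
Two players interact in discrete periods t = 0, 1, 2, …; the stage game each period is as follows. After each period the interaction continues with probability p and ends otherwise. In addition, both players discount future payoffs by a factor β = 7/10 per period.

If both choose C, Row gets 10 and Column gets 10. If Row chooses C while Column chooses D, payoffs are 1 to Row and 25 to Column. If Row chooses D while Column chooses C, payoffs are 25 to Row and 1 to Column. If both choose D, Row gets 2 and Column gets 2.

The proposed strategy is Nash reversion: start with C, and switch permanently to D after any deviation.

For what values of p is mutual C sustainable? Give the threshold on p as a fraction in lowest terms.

150/161

With continuation probability p and discount β, the effective per-period discount factor is βp.
Grim-trigger IC: βp ≥ (25−10)/(25−2) = 15/23.
So p ≥ (15/23)/(7/10) = 150/161.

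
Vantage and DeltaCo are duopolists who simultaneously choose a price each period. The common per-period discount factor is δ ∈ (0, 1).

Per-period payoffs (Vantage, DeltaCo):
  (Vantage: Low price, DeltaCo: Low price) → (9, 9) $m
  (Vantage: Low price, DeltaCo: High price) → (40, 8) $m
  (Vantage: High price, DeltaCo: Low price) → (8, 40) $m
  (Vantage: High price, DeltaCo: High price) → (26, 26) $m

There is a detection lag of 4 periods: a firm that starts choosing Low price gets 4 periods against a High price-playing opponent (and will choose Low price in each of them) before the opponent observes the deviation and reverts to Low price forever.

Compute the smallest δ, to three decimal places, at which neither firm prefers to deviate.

The best deviation is to choose Low price for all 4 undetected periods, earning 40 each, then 9 forever once detected.
Deviation value: 40(1−δ^4)/(1−δ) + 9δ^4/(1−δ); cooperation value: 26/(1−δ).
IC: 26 ≥ 40(1−δ^4) + 9δ^4 = 40 − 31δ^4.
So δ^4 ≥ 14/31, giving δ ≥ (14/31)^(1/4) ≈ 0.820.

0.820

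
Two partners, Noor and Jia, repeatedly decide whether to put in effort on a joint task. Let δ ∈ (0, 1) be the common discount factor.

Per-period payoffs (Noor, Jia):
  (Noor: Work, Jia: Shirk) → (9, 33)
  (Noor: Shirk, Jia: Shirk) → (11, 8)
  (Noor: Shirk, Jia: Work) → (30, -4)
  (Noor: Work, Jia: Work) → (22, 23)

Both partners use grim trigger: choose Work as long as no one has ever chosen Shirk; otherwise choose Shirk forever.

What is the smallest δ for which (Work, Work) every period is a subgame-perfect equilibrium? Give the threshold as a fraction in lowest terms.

For Noor: deviation gain 30−22 = 8, per-period punishment loss 22−11 = 11. IC gives δ ≥ 8/19.
For Jia: gain 10, loss 15 per period, so δ ≥ 10/25 = 2/5.
The tighter constraint is Noor's, so cooperation needs δ ≥ 8/19.

8/19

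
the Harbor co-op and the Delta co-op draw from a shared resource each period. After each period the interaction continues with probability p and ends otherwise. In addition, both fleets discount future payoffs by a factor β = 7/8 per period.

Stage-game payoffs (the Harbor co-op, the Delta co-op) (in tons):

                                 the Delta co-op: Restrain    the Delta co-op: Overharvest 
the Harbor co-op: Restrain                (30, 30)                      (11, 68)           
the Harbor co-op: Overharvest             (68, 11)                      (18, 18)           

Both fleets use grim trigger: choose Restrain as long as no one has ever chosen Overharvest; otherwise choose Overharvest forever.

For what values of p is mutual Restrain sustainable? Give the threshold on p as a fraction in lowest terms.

152/175

With continuation probability p and discount β, the effective per-period discount factor is βp.
Grim-trigger IC: βp ≥ (68−30)/(68−18) = 19/25.
So p ≥ (19/25)/(7/8) = 152/175.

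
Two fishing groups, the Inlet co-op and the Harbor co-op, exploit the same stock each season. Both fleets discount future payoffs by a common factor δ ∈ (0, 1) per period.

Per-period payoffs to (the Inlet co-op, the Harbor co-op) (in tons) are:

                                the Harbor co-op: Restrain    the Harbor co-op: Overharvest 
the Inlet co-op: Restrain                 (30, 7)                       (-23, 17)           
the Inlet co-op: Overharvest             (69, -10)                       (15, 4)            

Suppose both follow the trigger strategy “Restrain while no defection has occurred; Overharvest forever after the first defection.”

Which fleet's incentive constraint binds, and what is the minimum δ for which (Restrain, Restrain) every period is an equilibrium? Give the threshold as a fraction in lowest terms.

the Inlet co-op: cooperation gives 30 each period; deviation gives 69 once then 15 forever.
  30/(1−δ) ≥ 69 + 15δ/(1−δ) ⇒ δ ≥ 39/54 = 13/18.
the Harbor co-op: cooperation gives 7 each period; deviation gives 17 once then 4 forever.
  δ ≥ 10/13.
Both must hold, so the binding constraint is the Harbor co-op's: δ ≥ 10/13.

the Harbor co-op; δ ≥ 10/13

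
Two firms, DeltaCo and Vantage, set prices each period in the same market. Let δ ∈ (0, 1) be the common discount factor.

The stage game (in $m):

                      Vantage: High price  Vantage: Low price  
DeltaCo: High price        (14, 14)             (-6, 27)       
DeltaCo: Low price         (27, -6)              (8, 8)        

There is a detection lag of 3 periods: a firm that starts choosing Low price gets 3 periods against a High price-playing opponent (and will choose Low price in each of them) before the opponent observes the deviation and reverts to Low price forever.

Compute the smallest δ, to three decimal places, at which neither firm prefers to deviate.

0.881

The best deviation is to choose Low price for all 3 undetected periods, earning 27 each, then 8 forever once detected.
Deviation value: 27(1−δ^3)/(1−δ) + 8δ^3/(1−δ); cooperation value: 14/(1−δ).
IC: 14 ≥ 27(1−δ^3) + 8δ^3 = 27 − 19δ^3.
So δ^3 ≥ 13/19, giving δ ≥ (13/19)^(1/3) ≈ 0.881.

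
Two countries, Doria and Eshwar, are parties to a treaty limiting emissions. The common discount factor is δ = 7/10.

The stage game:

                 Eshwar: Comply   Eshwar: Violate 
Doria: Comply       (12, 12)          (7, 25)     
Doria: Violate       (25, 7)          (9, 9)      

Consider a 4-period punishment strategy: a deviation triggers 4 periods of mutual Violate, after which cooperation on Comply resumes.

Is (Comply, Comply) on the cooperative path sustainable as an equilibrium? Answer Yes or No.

Comparing payoff streams over the 5 periods until play realigns: cooperate → 12(1+δ+…+δ^4); deviate → 25 + 9(δ+…+δ^4).
Cooperation is sustained iff (12−9)(δ+…+δ^4) ≥ 25−12.
δ+…+δ^4 = 7/10·(1−(7/10)^4)/(1−7/10) = 1.7731, and (25−12)/(12−9) = 4.3333.
1.7731 < 4.3333, so cooperation is not sustainable.

No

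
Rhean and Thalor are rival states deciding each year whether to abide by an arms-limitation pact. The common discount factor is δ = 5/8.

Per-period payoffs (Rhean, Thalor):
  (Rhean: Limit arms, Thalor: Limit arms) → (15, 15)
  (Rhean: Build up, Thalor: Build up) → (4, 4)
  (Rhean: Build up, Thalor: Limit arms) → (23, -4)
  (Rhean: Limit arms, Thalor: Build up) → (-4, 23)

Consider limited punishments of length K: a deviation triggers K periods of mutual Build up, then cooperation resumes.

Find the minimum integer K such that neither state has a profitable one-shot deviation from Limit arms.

IC: δ(1−δ^K)/(1−δ) ≥ (23−15)/(15−4) = 8/11.
With δ = 5/8: need 1 − δ^K ≥ 8/11·(1−5/8)/(5/8), i.e. δ^K ≤ 0.5636.
Since (5/8)^1 = 0.6250 and (5/8)^2 = 0.3906, the smallest such K is 2.

2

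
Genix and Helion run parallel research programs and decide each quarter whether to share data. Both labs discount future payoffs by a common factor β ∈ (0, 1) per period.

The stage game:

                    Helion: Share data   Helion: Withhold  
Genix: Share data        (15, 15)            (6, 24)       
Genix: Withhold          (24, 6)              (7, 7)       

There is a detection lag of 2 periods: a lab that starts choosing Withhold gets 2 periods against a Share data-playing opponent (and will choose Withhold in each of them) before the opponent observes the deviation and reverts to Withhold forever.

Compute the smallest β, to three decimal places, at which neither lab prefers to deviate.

0.728

A deviator earns 24 for 2 periods, then 7 forever; cooperating earns 15 forever. Multiplying the IC by (1−β):
15 ≥ 24(1−β^2) + 7β^2, so 17·β^2 ≥ 9 and β^2 ≥ 9/17.
β ≥ (9/17)^(1/2) ≈ 0.728.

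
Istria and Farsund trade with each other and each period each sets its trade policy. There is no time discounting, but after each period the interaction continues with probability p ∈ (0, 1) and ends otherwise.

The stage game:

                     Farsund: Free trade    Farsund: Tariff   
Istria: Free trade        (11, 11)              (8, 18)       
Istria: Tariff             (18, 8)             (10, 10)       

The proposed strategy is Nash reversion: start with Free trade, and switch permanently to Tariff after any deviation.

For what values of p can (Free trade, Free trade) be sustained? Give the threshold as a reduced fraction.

Expected cooperation value is 11 + p·11 + p²·11 + … = 11/(1−p); deviation gives 18 + p·10/(1−p).
11 ≥ 18(1−p) + 10p ⇒ 8p ≥ 7 ⇒ p ≥ 7/8.

7/8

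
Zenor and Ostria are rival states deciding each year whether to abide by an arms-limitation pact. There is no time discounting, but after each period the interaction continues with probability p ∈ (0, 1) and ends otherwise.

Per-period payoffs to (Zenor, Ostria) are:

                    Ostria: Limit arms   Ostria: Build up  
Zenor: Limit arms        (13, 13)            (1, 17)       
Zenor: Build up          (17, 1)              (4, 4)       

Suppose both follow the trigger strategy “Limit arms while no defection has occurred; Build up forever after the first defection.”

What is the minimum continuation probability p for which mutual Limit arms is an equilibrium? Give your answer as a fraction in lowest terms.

With no time discounting, the continuation probability p plays the role of the discount factor.
Grim-trigger IC: 13/(1−p) ≥ 17 + 4p/(1−p) ⇒ p ≥ (17−13)/(17−4) = 4/13.

4/13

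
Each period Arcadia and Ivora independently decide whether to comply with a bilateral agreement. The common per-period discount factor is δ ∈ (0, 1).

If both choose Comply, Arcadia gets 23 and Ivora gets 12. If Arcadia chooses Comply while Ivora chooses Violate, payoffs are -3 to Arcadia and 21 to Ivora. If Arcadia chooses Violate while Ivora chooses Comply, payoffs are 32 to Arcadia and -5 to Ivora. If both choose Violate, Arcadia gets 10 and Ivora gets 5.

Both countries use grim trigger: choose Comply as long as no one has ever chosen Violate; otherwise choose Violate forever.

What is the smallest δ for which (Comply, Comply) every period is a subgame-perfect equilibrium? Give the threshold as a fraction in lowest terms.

9/16

For Arcadia: deviation gain 32−23 = 9, per-period punishment loss 23−10 = 13. IC gives δ ≥ 9/22.
For Ivora: gain 9, loss 7 per period, so δ ≥ 9/16.
The tighter constraint is Ivora's, so cooperation needs δ ≥ 9/16.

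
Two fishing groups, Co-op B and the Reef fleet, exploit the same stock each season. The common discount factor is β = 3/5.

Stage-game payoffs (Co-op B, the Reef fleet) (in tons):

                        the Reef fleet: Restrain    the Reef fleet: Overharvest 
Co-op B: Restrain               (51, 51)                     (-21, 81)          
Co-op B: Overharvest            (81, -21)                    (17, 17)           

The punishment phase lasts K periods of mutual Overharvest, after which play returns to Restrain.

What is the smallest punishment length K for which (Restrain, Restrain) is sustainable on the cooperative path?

No profitable deviation requires (51−17)(β+…+β^K) ≥ 81−51, i.e. β+…+β^K ≥ 15/17 ≈ 0.8824.
With β = 3/5, the partial sums are K=1: 0.6000, K=2: 0.9600.
K = 2 is the first length at which the sum reaches 0.8824.

2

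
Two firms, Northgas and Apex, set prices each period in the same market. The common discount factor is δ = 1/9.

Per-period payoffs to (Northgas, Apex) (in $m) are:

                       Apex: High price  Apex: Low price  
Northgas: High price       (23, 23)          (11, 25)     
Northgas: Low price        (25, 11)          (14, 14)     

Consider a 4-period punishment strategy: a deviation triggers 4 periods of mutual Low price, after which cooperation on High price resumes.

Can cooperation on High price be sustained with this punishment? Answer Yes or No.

Comparing payoff streams over the 5 periods until play realigns: cooperate → 23(1+δ+…+δ^4); deviate → 25 + 14(δ+…+δ^4).
Cooperation is sustained iff (23−14)(δ+…+δ^4) ≥ 25−23.
δ+…+δ^4 = 1/9·(1−(1/9)^4)/(1−1/9) = 0.1250, and (25−23)/(23−14) = 0.2222.
0.1250 < 0.2222, so cooperation is not sustainable.

No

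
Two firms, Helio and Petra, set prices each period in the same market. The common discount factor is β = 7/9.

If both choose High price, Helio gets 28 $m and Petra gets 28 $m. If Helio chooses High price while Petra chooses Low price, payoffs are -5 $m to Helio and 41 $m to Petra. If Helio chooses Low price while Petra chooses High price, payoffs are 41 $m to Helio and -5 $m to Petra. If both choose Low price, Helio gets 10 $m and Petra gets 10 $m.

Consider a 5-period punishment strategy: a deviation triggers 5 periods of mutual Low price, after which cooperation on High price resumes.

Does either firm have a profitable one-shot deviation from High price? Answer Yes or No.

No

Comparing payoff streams over the 6 periods until play realigns: cooperate → 28(1+β+…+β^5); deviate → 41 + 10(β+…+β^5).
Cooperation is sustained iff (28−10)(β+…+β^5) ≥ 41−28.
β+…+β^5 = 7/9·(1−(7/9)^5)/(1−7/9) = 2.5038, and (41−28)/(28−10) = 0.7222.
2.5038 ≥ 0.7222, so cooperation is sustainable.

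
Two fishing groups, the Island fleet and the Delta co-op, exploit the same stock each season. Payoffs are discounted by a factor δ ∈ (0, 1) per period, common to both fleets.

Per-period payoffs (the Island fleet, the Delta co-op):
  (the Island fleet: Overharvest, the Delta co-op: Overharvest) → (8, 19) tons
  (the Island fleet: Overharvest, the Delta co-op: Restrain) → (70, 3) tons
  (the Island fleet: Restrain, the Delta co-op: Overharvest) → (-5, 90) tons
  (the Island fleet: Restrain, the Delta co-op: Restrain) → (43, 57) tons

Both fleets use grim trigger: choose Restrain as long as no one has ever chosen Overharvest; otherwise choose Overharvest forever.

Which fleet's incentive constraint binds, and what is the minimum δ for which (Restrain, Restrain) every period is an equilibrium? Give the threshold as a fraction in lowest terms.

the Delta co-op; δ ≥ 33/71

For the Island fleet: deviation gain 70−43 = 27, per-period punishment loss 43−8 = 35. IC gives δ ≥ 27/62.
For the Delta co-op: gain 33, loss 38 per period, so δ ≥ 33/71.
The tighter constraint is the Delta co-op's, so cooperation needs δ ≥ 33/71.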